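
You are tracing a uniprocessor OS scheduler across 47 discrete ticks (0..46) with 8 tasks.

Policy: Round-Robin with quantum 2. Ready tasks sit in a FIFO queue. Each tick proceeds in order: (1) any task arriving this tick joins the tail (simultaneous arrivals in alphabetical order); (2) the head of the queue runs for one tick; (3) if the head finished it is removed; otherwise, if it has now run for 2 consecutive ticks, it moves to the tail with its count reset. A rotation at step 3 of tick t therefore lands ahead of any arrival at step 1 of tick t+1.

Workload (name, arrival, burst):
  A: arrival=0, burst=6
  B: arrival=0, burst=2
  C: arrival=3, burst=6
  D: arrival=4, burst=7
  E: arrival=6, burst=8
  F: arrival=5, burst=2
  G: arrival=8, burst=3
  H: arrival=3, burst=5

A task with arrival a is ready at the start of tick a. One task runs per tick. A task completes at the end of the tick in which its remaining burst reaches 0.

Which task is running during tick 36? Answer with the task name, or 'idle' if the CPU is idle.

running at tick 36 = D

t=0: queue=[A,B] q_used=0 → run A
t=1: queue=[A,B] q_used=1 → run A
t=2: queue=[B,A] q_used=0 → run B
t=3: queue=[B,A,C,H] q_used=1 → run B
t=4: queue=[A,C,H,D] q_used=0 → run A
t=5: queue=[A,C,H,D,F] q_used=1 → run A
t=6: queue=[C,H,D,F,A,E] q_used=0 → run C
t=7: queue=[C,H,D,F,A,E] q_used=1 → run C
t=8: queue=[H,D,F,A,E,C,G] q_used=0 → run H
t=9: queue=[H,D,F,A,E,C,G] q_used=1 → run H
t=10: queue=[D,F,A,E,C,G,H] q_used=0 → run D
t=11: queue=[D,F,A,E,C,G,H] q_used=1 → run D
t=12: queue=[F,A,E,C,G,H,D] q_used=0 → run F
t=13: queue=[F,A,E,C,G,H,D] q_used=1 → run F
t=14: queue=[A,E,C,G,H,D] q_used=0 → run A
t=15: queue=[A,E,C,G,H,D] q_used=1 → run A
t=16: queue=[E,C,G,H,D] q_used=0 → run E
t=17: queue=[E,C,G,H,D] q_used=1 → run E
t=18: queue=[C,G,H,D,E] q_used=0 → run C
t=19: queue=[C,G,H,D,E] q_used=1 → run C
t=20: queue=[G,H,D,E,C] q_used=0 → run G
t=21: queue=[G,H,D,E,C] q_used=1 → run G
t=22: queue=[H,D,E,C,G] q_used=0 → run H
t=23: queue=[H,D,E,C,G] q_used=1 → run H
t=24: queue=[D,E,C,G,H] q_used=0 → run D
t=25: queue=[D,E,C,G,H] q_used=1 → run D
t=26: queue=[E,C,G,H,D] q_used=0 → run E
t=27: queue=[E,C,G,H,D] q_used=1 → run E
t=28: queue=[C,G,H,D,E] q_used=0 → run C
t=29: queue=[C,G,H,D,E] q_used=1 → run C
t=30: queue=[G,H,D,E] q_used=0 → run G
t=31: queue=[H,D,E] q_used=0 → run H
t=32: queue=[D,E] q_used=0 → run D
t=33: queue=[D,E] q_used=1 → run D
t=34: queue=[E,D] q_used=0 → run E
t=35: queue=[E,D] q_used=1 → run E
t=36: queue=[D,E] q_used=0 → run D
t=37: queue=[E] q_used=0 → run E
t=38: queue=[E] q_used=1 → run E
t=39: (idle)
t=40: (idle)
t=41: (idle)
t=42: (idle)
t=43: (idle)
t=44: (idle)
t=45: (idle)
t=46: (idle)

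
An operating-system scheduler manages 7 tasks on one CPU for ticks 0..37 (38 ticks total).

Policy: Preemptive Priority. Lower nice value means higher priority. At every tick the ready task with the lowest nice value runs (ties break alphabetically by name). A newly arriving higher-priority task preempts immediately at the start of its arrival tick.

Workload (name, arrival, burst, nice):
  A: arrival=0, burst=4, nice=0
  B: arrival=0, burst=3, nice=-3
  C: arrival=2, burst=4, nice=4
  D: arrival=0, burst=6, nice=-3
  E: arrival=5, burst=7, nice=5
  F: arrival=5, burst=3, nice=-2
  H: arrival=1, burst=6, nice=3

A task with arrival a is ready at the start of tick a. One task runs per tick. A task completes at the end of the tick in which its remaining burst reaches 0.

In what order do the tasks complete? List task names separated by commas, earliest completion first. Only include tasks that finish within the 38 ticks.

t=0: ready={A,B,D} → run B
t=1: ready={A,B,D,H} → run B
t=2: ready={A,B,C,D,H} → run B
t=3: ready={A,C,D,H} → run D
t=4: ready={A,C,D,H} → run D
t=5: ready={A,C,D,E,F,H} → run D
t=6: ready={A,C,D,E,F,H} → run D
t=7: ready={A,C,D,E,F,H} → run D
t=8: ready={A,C,D,E,F,H} → run D
t=9: ready={A,C,E,F,H} → run F
t=10: ready={A,C,E,F,H} → run F
t=11: ready={A,C,E,F,H} → run F
t=12: ready={A,C,E,H} → run A
t=13: ready={A,C,E,H} → run A
t=14: ready={A,C,E,H} → run A
t=15: ready={A,C,E,H} → run A
t=16: ready={C,E,H} → run H
t=17: ready={C,E,H} → run H
t=18: ready={C,E,H} → run H
t=19: ready={C,E,H} → run H
t=20: ready={C,E,H} → run H
t=21: ready={C,E,H} → run H
t=22: ready={C,E} → run C
t=23: ready={C,E} → run C
t=24: ready={C,E} → run C
t=25: ready={C,E} → run C
t=26: ready={E} → run E
t=27: ready={E} → run E
t=28: ready={E} → run E
t=29: ready={E} → run E
t=30: ready={E} → run E
t=31: ready={E} → run E
t=32: ready={E} → run E
t=33: (idle)
t=34: (idle)
t=35: (idle)
t=36: (idle)
t=37: (idle)

completion order = B, D, F, A, H, C, E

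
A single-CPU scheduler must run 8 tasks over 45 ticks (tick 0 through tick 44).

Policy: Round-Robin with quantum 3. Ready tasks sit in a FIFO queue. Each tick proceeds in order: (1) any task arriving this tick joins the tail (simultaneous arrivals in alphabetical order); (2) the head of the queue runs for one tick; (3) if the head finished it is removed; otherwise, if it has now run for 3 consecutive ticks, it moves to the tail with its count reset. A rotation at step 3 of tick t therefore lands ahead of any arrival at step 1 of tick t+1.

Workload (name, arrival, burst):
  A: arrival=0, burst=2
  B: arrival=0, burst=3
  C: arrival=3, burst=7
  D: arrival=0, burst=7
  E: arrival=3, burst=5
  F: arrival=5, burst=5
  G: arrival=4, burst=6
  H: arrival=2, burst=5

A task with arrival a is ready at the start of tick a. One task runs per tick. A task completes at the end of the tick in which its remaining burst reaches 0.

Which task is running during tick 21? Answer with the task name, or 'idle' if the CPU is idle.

running at tick 21 = F

t=0: queue=[A,B,D] q_used=0 → run A
t=1: queue=[A,B,D] q_used=1 → run A
t=2: queue=[B,D,H] q_used=0 → run B
t=3: queue=[B,D,H,C,E] q_used=1 → run B
t=4: queue=[B,D,H,C,E,G] q_used=2 → run B
t=5: queue=[D,H,C,E,G,F] q_used=0 → run D
t=6: queue=[D,H,C,E,G,F] q_used=1 → run D
t=7: queue=[D,H,C,E,G,F] q_used=2 → run D
t=8: queue=[H,C,E,G,F,D] q_used=0 → run H
t=9: queue=[H,C,E,G,F,D] q_used=1 → run H
t=10: queue=[H,C,E,G,F,D] q_used=2 → run H
t=11: queue=[C,E,G,F,D,H] q_used=0 → run C
t=12: queue=[C,E,G,F,D,H] q_used=1 → run C
t=13: queue=[C,E,G,F,D,H] q_used=2 → run C
t=14: queue=[E,G,F,D,H,C] q_used=0 → run E
t=15: queue=[E,G,F,D,H,C] q_used=1 → run E
t=16: queue=[E,G,F,D,H,C] q_used=2 → run E
t=17: queue=[G,F,D,H,C,E] q_used=0 → run G
t=18: queue=[G,F,D,H,C,E] q_used=1 → run G
t=19: queue=[G,F,D,H,C,E] q_used=2 → run G
t=20: queue=[F,D,H,C,E,G] q_used=0 → run F
t=21: queue=[F,D,H,C,E,G] q_used=1 → run F
t=22: queue=[F,D,H,C,E,G] q_used=2 → run F
t=23: queue=[D,H,C,E,G,F] q_used=0 → run D
t=24: queue=[D,H,C,E,G,F] q_used=1 → run D
t=25: queue=[D,H,C,E,G,F] q_used=2 → run D
t=26: queue=[H,C,E,G,F,D] q_used=0 → run H
t=27: queue=[H,C,E,G,F,D] q_used=1 → run H
t=28: queue=[C,E,G,F,D] q_used=0 → run C
t=29: queue=[C,E,G,F,D] q_used=1 → run C
t=30: queue=[C,E,G,F,D] q_used=2 → run C
t=31: queue=[E,G,F,D,C] q_used=0 → run E
t=32: queue=[E,G,F,D,C] q_used=1 → run E
t=33: queue=[G,F,D,C] q_used=0 → run G
t=34: queue=[G,F,D,C] q_used=1 → run G
t=35: queue=[G,F,D,C] q_used=2 → run G
t=36: queue=[F,D,C] q_used=0 → run F
t=37: queue=[F,D,C] q_used=1 → run F
t=38: queue=[D,C] q_used=0 → run D
t=39: queue=[C] q_used=0 → run C
t=40: (idle)
t=41: (idle)
t=42: (idle)
t=43: (idle)
t=44: (idle)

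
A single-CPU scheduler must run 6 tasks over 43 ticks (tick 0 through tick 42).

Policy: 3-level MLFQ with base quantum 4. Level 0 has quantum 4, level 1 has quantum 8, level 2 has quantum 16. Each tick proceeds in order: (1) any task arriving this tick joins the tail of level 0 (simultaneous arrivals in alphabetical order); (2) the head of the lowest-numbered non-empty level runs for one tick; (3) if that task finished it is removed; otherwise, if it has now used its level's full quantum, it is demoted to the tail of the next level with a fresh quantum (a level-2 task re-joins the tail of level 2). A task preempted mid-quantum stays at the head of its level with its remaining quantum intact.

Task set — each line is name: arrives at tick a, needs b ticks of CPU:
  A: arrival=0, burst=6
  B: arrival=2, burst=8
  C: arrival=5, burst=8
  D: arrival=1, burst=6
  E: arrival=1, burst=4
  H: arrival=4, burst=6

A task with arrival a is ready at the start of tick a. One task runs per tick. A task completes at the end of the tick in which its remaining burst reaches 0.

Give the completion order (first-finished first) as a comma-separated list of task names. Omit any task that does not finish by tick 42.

t=0: L0/L1/L2 = A/-/- → run A
t=1: L0/L1/L2 = ADE/-/- → run A
t=2: L0/L1/L2 = ADEB/-/- → run A
t=3: L0/L1/L2 = ADEB/-/- → run A
t=4: L0/L1/L2 = DEBH/A/- → run D
t=5: L0/L1/L2 = DEBHC/A/- → run D
t=6: L0/L1/L2 = DEBHC/A/- → run D
t=7: L0/L1/L2 = DEBHC/A/- → run D
t=8: L0/L1/L2 = EBHC/AD/- → run E
t=9: L0/L1/L2 = EBHC/AD/- → run E
t=10: L0/L1/L2 = EBHC/AD/- → run E
t=11: L0/L1/L2 = EBHC/AD/- → run E
t=12: L0/L1/L2 = BHC/AD/- → run B
t=13: L0/L1/L2 = BHC/AD/- → run B
t=14: L0/L1/L2 = BHC/AD/- → run B
t=15: L0/L1/L2 = BHC/AD/- → run B
t=16: L0/L1/L2 = HC/ADB/- → run H
t=17: L0/L1/L2 = HC/ADB/- → run H
t=18: L0/L1/L2 = HC/ADB/- → run H
t=19: L0/L1/L2 = HC/ADB/- → run H
t=20: L0/L1/L2 = C/ADBH/- → run C
t=21: L0/L1/L2 = C/ADBH/- → run C
t=22: L0/L1/L2 = C/ADBH/- → run C
t=23: L0/L1/L2 = C/ADBH/- → run C
t=24: L0/L1/L2 = -/ADBHC/- → run A
t=25: L0/L1/L2 = -/ADBHC/- → run A
t=26: L0/L1/L2 = -/DBHC/- → run D
t=27: L0/L1/L2 = -/DBHC/- → run D
t=28: L0/L1/L2 = -/BHC/- → run B
t=29: L0/L1/L2 = -/BHC/- → run B
t=30: L0/L1/L2 = -/BHC/- → run B
t=31: L0/L1/L2 = -/BHC/- → run B
t=32: L0/L1/L2 = -/HC/- → run H
t=33: L0/L1/L2 = -/HC/- → run H
t=34: L0/L1/L2 = -/C/- → run C
t=35: L0/L1/L2 = -/C/- → run C
t=36: L0/L1/L2 = -/C/- → run C
t=37: L0/L1/L2 = -/C/- → run C
t=38: (idle)
t=39: (idle)
t=40: (idle)
t=41: (idle)
t=42: (idle)

completion order = E, A, D, B, H, C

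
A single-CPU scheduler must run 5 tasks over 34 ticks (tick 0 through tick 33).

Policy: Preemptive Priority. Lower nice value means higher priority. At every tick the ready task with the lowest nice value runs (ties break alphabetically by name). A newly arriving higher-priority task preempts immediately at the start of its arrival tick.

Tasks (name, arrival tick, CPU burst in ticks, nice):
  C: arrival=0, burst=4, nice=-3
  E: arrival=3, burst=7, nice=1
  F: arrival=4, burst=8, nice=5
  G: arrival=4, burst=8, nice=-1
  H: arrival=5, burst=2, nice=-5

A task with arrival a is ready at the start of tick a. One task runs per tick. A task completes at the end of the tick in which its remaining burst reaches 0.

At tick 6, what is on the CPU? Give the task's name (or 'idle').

running at tick 6 = H

t=0: ready={C} → run C
t=1: ready={C} → run C
t=2: ready={C} → run C
t=3: ready={C,E} → run C
t=4: ready={E,F,G} → run G
t=5: ready={E,F,G,H} → run H
t=6: ready={E,F,G,H} → run H
t=7: ready={E,F,G} → run G
t=8: ready={E,F,G} → run G
t=9: ready={E,F,G} → run G
t=10: ready={E,F,G} → run G
t=11: ready={E,F,G} → run G
t=12: ready={E,F,G} → run G
t=13: ready={E,F,G} → run G
t=14: ready={E,F} → run E
t=15: ready={E,F} → run E
t=16: ready={E,F} → run E
t=17: ready={E,F} → run E
t=18: ready={E,F} → run E
t=19: ready={E,F} → run E
t=20: ready={E,F} → run E
t=21: ready={F} → run F
t=22: ready={F} → run F
t=23: ready={F} → run F
t=24: ready={F} → run F
t=25: ready={F} → run F
t=26: ready={F} → run F
t=27: ready={F} → run F
t=28: ready={F} → run F
t=29: (idle)
t=30: (idle)
t=31: (idle)
t=32: (idle)
t=33: (idle)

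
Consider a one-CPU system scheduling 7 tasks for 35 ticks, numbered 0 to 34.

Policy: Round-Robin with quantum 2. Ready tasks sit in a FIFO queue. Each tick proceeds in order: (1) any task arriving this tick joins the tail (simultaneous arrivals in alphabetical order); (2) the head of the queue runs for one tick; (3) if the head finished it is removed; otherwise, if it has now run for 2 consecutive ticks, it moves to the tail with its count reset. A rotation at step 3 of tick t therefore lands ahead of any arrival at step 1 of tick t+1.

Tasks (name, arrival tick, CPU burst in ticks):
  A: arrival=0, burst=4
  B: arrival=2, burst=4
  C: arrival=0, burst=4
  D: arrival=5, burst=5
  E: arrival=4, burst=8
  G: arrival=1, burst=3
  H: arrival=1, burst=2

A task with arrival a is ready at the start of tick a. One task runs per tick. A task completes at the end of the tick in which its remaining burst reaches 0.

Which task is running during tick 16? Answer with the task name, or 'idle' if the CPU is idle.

running at tick 16 = D

t=0: queue=[A,C] q_used=0 → run A
t=1: queue=[A,C,G,H] q_used=1 → run A
t=2: queue=[C,G,H,A,B] q_used=0 → run C
t=3: queue=[C,G,H,A,B] q_used=1 → run C
t=4: queue=[G,H,A,B,C,E] q_used=0 → run G
t=5: queue=[G,H,A,B,C,E,D] q_used=1 → run G
t=6: queue=[H,A,B,C,E,D,G] q_used=0 → run H
t=7: queue=[H,A,B,C,E,D,G] q_used=1 → run H
t=8: queue=[A,B,C,E,D,G] q_used=0 → run A
t=9: queue=[A,B,C,E,D,G] q_used=1 → run A
t=10: queue=[B,C,E,D,G] q_used=0 → run B
t=11: queue=[B,C,E,D,G] q_used=1 → run B
t=12: queue=[C,E,D,G,B] q_used=0 → run C
t=13: queue=[C,E,D,G,B] q_used=1 → run C
t=14: queue=[E,D,G,B] q_used=0 → run E
t=15: queue=[E,D,G,B] q_used=1 → run E
t=16: queue=[D,G,B,E] q_used=0 → run D
t=17: queue=[D,G,B,E] q_used=1 → run D
t=18: queue=[G,B,E,D] q_used=0 → run G
t=19: queue=[B,E,D] q_used=0 → run B
t=20: queue=[B,E,D] q_used=1 → run B
t=21: queue=[E,D] q_used=0 → run E
t=22: queue=[E,D] q_used=1 → run E
t=23: queue=[D,E] q_used=0 → run D
t=24: queue=[D,E] q_used=1 → run D
t=25: queue=[E,D] q_used=0 → run E
t=26: queue=[E,D] q_used=1 → run E
t=27: queue=[D,E] q_used=0 → run D
t=28: queue=[E] q_used=0 → run E
t=29: queue=[E] q_used=1 → run E
t=30: (idle)
t=31: (idle)
t=32: (idle)
t=33: (idle)
t=34: (idle)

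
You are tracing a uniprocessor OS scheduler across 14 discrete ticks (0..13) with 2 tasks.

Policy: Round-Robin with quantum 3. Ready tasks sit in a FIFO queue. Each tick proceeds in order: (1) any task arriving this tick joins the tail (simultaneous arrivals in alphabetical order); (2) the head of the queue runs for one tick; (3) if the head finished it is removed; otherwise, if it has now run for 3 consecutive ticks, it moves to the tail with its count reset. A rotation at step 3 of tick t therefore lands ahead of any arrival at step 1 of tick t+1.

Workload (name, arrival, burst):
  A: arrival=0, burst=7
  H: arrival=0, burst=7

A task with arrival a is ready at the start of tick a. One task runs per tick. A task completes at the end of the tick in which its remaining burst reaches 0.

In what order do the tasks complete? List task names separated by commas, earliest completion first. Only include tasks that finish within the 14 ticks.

completion order = A, H

t=0: queue=[A,H] q_used=0 → run A
t=1: queue=[A,H] q_used=1 → run A
t=2: queue=[A,H] q_used=2 → run A
t=3: queue=[H,A] q_used=0 → run H
t=4: queue=[H,A] q_used=1 → run H
t=5: queue=[H,A] q_used=2 → run H
t=6: queue=[A,H] q_used=0 → run A
t=7: queue=[A,H] q_used=1 → run A
t=8: queue=[A,H] q_used=2 → run A
t=9: queue=[H,A] q_used=0 → run H
t=10: queue=[H,A] q_used=1 → run H
t=11: queue=[H,A] q_used=2 → run H
t=12: queue=[A,H] q_used=0 → run A
t=13: queue=[H] q_used=0 → run H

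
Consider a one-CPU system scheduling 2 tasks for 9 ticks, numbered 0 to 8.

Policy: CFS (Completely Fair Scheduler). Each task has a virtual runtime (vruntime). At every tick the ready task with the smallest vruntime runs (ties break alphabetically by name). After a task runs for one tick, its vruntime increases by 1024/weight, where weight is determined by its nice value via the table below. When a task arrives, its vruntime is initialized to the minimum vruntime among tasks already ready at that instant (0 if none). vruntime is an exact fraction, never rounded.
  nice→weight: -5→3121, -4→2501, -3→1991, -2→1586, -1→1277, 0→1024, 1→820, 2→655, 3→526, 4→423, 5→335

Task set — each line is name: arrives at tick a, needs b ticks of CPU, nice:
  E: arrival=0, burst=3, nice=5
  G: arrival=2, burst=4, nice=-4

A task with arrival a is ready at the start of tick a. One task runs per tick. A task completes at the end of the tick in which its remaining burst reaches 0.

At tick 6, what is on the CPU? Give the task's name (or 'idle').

running at tick 6 = G

t=0: vr[E=0] → run E
t=1: vr[E=1024/335] → run E
t=2: vr[E=2048/335 G=2048/335] → run E
t=3: vr[G=2048/335] → run G
t=4: vr[G=5465088/837835] → run G
t=5: vr[G=5808128/837835] → run G
t=6: vr[G=6151168/837835] → run G
t=7: (idle)
t=8: (idle)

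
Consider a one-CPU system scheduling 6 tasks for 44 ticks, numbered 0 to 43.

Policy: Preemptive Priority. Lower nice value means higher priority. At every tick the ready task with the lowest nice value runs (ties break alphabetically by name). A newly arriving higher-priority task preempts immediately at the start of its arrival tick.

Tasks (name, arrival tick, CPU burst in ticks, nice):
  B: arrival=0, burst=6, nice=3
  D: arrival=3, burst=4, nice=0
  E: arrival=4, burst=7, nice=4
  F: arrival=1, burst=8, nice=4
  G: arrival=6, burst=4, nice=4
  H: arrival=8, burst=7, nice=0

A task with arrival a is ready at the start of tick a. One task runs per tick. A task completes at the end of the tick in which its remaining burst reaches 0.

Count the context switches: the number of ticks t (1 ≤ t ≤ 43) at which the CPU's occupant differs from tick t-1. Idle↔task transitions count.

t=0: ready={B} → run B
t=1: ready={B,F} → run B
t=2: ready={B,F} → run B
t=3: ready={B,D,F} → run D
t=4: ready={B,D,E,F} → run D
t=5: ready={B,D,E,F} → run D
t=6: ready={B,D,E,F,G} → run D
t=7: ready={B,E,F,G} → run B
t=8: ready={B,E,F,G,H} → run H
t=9: ready={B,E,F,G,H} → run H
t=10: ready={B,E,F,G,H} → run H
t=11: ready={B,E,F,G,H} → run H
t=12: ready={B,E,F,G,H} → run H
t=13: ready={B,E,F,G,H} → run H
t=14: ready={B,E,F,G,H} → run H
t=15: ready={B,E,F,G} → run B
t=16: ready={B,E,F,G} → run B
t=17: ready={E,F,G} → run E
t=18: ready={E,F,G} → run E
t=19: ready={E,F,G} → run E
t=20: ready={E,F,G} → run E
t=21: ready={E,F,G} → run E
t=22: ready={E,F,G} → run E
t=23: ready={E,F,G} → run E
t=24: ready={F,G} → run F
t=25: ready={F,G} → run F
t=26: ready={F,G} → run F
t=27: ready={F,G} → run F
t=28: ready={F,G} → run F
t=29: ready={F,G} → run F
t=30: ready={F,G} → run F
t=31: ready={F,G} → run F
t=32: ready={G} → run G
t=33: ready={G} → run G
t=34: ready={G} → run G
t=35: ready={G} → run G
t=36: (idle)
t=37: (idle)
t=38: (idle)
t=39: (idle)
t=40: (idle)
t=41: (idle)
t=42: (idle)
t=43: (idle)

context switches = 8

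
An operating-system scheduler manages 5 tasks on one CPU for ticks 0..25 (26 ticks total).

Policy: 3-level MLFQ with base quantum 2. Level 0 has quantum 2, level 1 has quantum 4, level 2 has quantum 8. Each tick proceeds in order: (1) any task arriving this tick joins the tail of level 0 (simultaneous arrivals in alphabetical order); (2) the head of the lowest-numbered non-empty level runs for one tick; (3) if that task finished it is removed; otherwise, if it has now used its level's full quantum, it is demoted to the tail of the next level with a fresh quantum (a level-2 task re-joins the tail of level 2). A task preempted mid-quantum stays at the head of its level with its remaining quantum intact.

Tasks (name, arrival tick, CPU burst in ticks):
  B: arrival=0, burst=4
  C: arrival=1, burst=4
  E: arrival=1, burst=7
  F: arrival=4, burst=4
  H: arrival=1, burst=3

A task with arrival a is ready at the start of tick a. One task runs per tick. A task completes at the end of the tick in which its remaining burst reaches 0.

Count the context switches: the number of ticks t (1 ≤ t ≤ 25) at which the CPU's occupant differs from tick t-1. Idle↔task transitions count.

context switches = 11

t=0: L0/L1/L2 = B/-/- → run B
t=1: L0/L1/L2 = BCEH/-/- → run B
t=2: L0/L1/L2 = CEH/B/- → run C
t=3: L0/L1/L2 = CEH/B/- → run C
t=4: L0/L1/L2 = EHF/BC/- → run E
t=5: L0/L1/L2 = EHF/BC/- → run E
t=6: L0/L1/L2 = HF/BCE/- → run H
t=7: L0/L1/L2 = HF/BCE/- → run H
t=8: L0/L1/L2 = F/BCEH/- → run F
t=9: L0/L1/L2 = F/BCEH/- → run F
t=10: L0/L1/L2 = -/BCEHF/- → run B
t=11: L0/L1/L2 = -/BCEHF/- → run B
t=12: L0/L1/L2 = -/CEHF/- → run C
t=13: L0/L1/L2 = -/CEHF/- → run C
t=14: L0/L1/L2 = -/EHF/- → run E
t=15: L0/L1/L2 = -/EHF/- → run E
t=16: L0/L1/L2 = -/EHF/- → run E
t=17: L0/L1/L2 = -/EHF/- → run E
t=18: L0/L1/L2 = -/HF/E → run H
t=19: L0/L1/L2 = -/F/E → run F
t=20: L0/L1/L2 = -/F/E → run F
t=21: L0/L1/L2 = -/-/E → run E
t=22: (idle)
t=23: (idle)
t=24: (idle)
t=25: (idle)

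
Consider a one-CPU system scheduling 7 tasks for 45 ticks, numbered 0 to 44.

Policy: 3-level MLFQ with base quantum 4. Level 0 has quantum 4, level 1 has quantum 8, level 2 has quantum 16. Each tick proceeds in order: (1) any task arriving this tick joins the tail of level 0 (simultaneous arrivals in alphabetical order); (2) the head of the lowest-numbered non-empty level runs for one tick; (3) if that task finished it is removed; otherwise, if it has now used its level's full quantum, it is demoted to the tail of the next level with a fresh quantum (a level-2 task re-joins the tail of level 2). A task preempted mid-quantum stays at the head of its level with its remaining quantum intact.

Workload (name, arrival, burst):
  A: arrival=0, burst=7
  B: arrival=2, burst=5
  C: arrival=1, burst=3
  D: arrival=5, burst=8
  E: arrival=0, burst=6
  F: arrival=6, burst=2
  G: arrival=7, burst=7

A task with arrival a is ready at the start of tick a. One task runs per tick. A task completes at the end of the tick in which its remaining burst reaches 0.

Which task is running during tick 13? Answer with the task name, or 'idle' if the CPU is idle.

running at tick 13 = B

t=0: L0/L1/L2 = AE/-/- → run A
t=1: L0/L1/L2 = AEC/-/- → run A
t=2: L0/L1/L2 = AECB/-/- → run A
t=3: L0/L1/L2 = AECB/-/- → run A
t=4: L0/L1/L2 = ECB/A/- → run E
t=5: L0/L1/L2 = ECBD/A/- → run E
t=6: L0/L1/L2 = ECBDF/A/- → run E
t=7: L0/L1/L2 = ECBDFG/A/- → run E
t=8: L0/L1/L2 = CBDFG/AE/- → run C
t=9: L0/L1/L2 = CBDFG/AE/- → run C
t=10: L0/L1/L2 = CBDFG/AE/- → run C
t=11: L0/L1/L2 = BDFG/AE/- → run B
t=12: L0/L1/L2 = BDFG/AE/- → run B
t=13: L0/L1/L2 = BDFG/AE/- → run B
t=14: L0/L1/L2 = BDFG/AE/- → run B
t=15: L0/L1/L2 = DFG/AEB/- → run D
t=16: L0/L1/L2 = DFG/AEB/- → run D
t=17: L0/L1/L2 = DFG/AEB/- → run D
t=18: L0/L1/L2 = DFG/AEB/- → run D
t=19: L0/L1/L2 = FG/AEBD/- → run F
t=20: L0/L1/L2 = FG/AEBD/- → run F
t=21: L0/L1/L2 = G/AEBD/- → run G
t=22: L0/L1/L2 = G/AEBD/- → run G
t=23: L0/L1/L2 = G/AEBD/- → run G
t=24: L0/L1/L2 = G/AEBD/- → run G
t=25: L0/L1/L2 = -/AEBDG/- → run A
t=26: L0/L1/L2 = -/AEBDG/- → run A
t=27: L0/L1/L2 = -/AEBDG/- → run A
t=28: L0/L1/L2 = -/EBDG/- → run E
t=29: L0/L1/L2 = -/EBDG/- → run E
t=30: L0/L1/L2 = -/BDG/- → run B
t=31: L0/L1/L2 = -/DG/- → run D
t=32: L0/L1/L2 = -/DG/- → run D
t=33: L0/L1/L2 = -/DG/- → run D
t=34: L0/L1/L2 = -/DG/- → run D
t=35: L0/L1/L2 = -/G/- → run G
t=36: L0/L1/L2 = -/G/- → run G
t=37: L0/L1/L2 = -/G/- → run G
t=38: (idle)
t=39: (idle)
t=40: (idle)
t=41: (idle)
t=42: (idle)
t=43: (idle)
t=44: (idle)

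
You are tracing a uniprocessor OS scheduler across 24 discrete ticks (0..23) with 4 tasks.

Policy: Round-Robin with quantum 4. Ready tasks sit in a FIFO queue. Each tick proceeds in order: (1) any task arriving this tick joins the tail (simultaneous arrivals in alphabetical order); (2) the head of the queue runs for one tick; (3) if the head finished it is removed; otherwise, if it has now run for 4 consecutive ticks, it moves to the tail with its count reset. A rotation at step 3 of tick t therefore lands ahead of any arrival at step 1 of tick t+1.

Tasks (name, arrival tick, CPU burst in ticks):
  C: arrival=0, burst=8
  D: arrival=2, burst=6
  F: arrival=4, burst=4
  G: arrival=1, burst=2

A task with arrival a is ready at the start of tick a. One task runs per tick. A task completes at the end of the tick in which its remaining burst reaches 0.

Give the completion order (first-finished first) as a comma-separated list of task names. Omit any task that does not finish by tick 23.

t=0: queue=[C] q_used=0 → run C
t=1: queue=[C,G] q_used=1 → run C
t=2: queue=[C,G,D] q_used=2 → run C
t=3: queue=[C,G,D] q_used=3 → run C
t=4: queue=[G,D,C,F] q_used=0 → run G
t=5: queue=[G,D,C,F] q_used=1 → run G
t=6: queue=[D,C,F] q_used=0 → run D
t=7: queue=[D,C,F] q_used=1 → run D
t=8: queue=[D,C,F] q_used=2 → run D
t=9: queue=[D,C,F] q_used=3 → run D
t=10: queue=[C,F,D] q_used=0 → run C
t=11: queue=[C,F,D] q_used=1 → run C
t=12: queue=[C,F,D] q_used=2 → run C
t=13: queue=[C,F,D] q_used=3 → run C
t=14: queue=[F,D] q_used=0 → run F
t=15: queue=[F,D] q_used=1 → run F
t=16: queue=[F,D] q_used=2 → run F
t=17: queue=[F,D] q_used=3 → run F
t=18: queue=[D] q_used=0 → run D
t=19: queue=[D] q_used=1 → run D
t=20: (idle)
t=21: (idle)
t=22: (idle)
t=23: (idle)

completion order = G, C, F, D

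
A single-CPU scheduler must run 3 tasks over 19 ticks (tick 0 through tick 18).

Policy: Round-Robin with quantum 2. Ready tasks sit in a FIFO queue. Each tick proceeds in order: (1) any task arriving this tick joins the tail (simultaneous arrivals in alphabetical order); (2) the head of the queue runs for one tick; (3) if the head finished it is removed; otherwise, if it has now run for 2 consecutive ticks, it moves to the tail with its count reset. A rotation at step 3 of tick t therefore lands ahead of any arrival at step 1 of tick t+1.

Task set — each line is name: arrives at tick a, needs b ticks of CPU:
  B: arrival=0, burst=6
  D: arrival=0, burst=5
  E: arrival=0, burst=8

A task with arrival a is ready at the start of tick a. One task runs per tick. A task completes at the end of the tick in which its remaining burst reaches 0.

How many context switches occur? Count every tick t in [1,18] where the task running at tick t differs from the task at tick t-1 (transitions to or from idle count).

t=0: queue=[B,D,E] q_used=0 → run B
t=1: queue=[B,D,E] q_used=1 → run B
t=2: queue=[D,E,B] q_used=0 → run D
t=3: queue=[D,E,B] q_used=1 → run D
t=4: queue=[E,B,D] q_used=0 → run E
t=5: queue=[E,B,D] q_used=1 → run E
t=6: queue=[B,D,E] q_used=0 → run B
t=7: queue=[B,D,E] q_used=1 → run B
t=8: queue=[D,E,B] q_used=0 → run D
t=9: queue=[D,E,B] q_used=1 → run D
t=10: queue=[E,B,D] q_used=0 → run E
t=11: queue=[E,B,D] q_used=1 → run E
t=12: queue=[B,D,E] q_used=0 → run B
t=13: queue=[B,D,E] q_used=1 → run B
t=14: queue=[D,E] q_used=0 → run D
t=15: queue=[E] q_used=0 → run E
t=16: queue=[E] q_used=1 → run E
t=17: queue=[E] q_used=0 → run E
t=18: queue=[E] q_used=1 → run E

context switches = 8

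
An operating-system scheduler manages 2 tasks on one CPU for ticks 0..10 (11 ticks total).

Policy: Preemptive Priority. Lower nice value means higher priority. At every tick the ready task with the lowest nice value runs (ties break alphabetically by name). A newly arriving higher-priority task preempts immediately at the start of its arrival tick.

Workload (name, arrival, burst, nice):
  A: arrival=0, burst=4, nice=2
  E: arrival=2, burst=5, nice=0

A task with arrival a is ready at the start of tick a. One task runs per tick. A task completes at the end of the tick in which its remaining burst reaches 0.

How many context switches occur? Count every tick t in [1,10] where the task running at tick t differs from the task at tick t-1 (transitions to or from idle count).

t=0: ready={A} → run A
t=1: ready={A} → run A
t=2: ready={A,E} → run E
t=3: ready={A,E} → run E
t=4: ready={A,E} → run E
t=5: ready={A,E} → run E
t=6: ready={A,E} → run E
t=7: ready={A} → run A
t=8: ready={A} → run A
t=9: (idle)
t=10: (idle)

context switches = 3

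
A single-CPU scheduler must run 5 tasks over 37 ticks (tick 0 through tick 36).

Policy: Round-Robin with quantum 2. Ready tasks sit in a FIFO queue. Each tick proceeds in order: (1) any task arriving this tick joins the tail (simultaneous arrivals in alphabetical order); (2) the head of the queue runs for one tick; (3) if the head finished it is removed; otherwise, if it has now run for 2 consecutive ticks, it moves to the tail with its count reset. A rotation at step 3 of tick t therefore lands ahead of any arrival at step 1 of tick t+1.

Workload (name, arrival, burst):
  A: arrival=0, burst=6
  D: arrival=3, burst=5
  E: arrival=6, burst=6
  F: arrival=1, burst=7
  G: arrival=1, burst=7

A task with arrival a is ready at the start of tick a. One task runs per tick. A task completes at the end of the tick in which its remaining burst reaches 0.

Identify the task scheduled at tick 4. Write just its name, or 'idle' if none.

running at tick 4 = G

t=0: queue=[A] q_used=0 → run A
t=1: queue=[A,F,G] q_used=1 → run A
t=2: queue=[F,G,A] q_used=0 → run F
t=3: queue=[F,G,A,D] q_used=1 → run F
t=4: queue=[G,A,D,F] q_used=0 → run G
t=5: queue=[G,A,D,F] q_used=1 → run G
t=6: queue=[A,D,F,G,E] q_used=0 → run A
t=7: queue=[A,D,F,G,E] q_used=1 → run A
t=8: queue=[D,F,G,E,A] q_used=0 → run D
t=9: queue=[D,F,G,E,A] q_used=1 → run D
t=10: queue=[F,G,E,A,D] q_used=0 → run F
t=11: queue=[F,G,E,A,D] q_used=1 → run F
t=12: queue=[G,E,A,D,F] q_used=0 → run G
t=13: queue=[G,E,A,D,F] q_used=1 → run G
t=14: queue=[E,A,D,F,G] q_used=0 → run E
t=15: queue=[E,A,D,F,G] q_used=1 → run E
t=16: queue=[A,D,F,G,E] q_used=0 → run A
t=17: queue=[A,D,F,G,E] q_used=1 → run A
t=18: queue=[D,F,G,E] q_used=0 → run D
t=19: queue=[D,F,G,E] q_used=1 → run D
t=20: queue=[F,G,E,D] q_used=0 → run F
t=21: queue=[F,G,E,D] q_used=1 → run F
t=22: queue=[G,E,D,F] q_used=0 → run G
t=23: queue=[G,E,D,F] q_used=1 → run G
t=24: queue=[E,D,F,G] q_used=0 → run E
t=25: queue=[E,D,F,G] q_used=1 → run E
t=26: queue=[D,F,G,E] q_used=0 → run D
t=27: queue=[F,G,E] q_used=0 → run F
t=28: queue=[G,E] q_used=0 → run G
t=29: queue=[E] q_used=0 → run E
t=30: queue=[E] q_used=1 → run E
t=31: (idle)
t=32: (idle)
t=33: (idle)
t=34: (idle)
t=35: (idle)
t=36: (idle)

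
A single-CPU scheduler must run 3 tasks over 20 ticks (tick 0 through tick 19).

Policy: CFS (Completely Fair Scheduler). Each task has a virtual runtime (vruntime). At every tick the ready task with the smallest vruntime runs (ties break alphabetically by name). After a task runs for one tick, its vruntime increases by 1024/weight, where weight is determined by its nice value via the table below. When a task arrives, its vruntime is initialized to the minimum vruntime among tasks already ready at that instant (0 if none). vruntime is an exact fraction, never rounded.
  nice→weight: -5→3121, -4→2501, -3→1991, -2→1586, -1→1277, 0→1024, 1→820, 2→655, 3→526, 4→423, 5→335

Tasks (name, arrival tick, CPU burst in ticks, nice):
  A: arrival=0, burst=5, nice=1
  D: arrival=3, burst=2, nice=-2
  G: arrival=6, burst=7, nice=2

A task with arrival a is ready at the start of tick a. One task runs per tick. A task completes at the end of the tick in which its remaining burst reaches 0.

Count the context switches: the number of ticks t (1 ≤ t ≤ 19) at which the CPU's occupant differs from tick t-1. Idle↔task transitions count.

context switches = 4

t=0: vr[A=0] → run A
t=1: vr[A=256/205] → run A
t=2: vr[A=512/205] → run A
t=3: vr[A=768/205 D=768/205] → run A
t=4: vr[A=1024/205 D=768/205] → run D
t=5: vr[A=1024/205 D=713984/162565] → run D
t=6: vr[A=1024/205 G=1024/205] → run A
t=7: vr[G=1024/205] → run G
t=8: vr[G=176128/26855] → run G
t=9: vr[G=218112/26855] → run G
t=10: vr[G=260096/26855] → run G
t=11: vr[G=60416/5371] → run G
t=12: vr[G=344064/26855] → run G
t=13: vr[G=386048/26855] → run G
t=14: (idle)
t=15: (idle)
t=16: (idle)
t=17: (idle)
t=18: (idle)
t=19: (idle)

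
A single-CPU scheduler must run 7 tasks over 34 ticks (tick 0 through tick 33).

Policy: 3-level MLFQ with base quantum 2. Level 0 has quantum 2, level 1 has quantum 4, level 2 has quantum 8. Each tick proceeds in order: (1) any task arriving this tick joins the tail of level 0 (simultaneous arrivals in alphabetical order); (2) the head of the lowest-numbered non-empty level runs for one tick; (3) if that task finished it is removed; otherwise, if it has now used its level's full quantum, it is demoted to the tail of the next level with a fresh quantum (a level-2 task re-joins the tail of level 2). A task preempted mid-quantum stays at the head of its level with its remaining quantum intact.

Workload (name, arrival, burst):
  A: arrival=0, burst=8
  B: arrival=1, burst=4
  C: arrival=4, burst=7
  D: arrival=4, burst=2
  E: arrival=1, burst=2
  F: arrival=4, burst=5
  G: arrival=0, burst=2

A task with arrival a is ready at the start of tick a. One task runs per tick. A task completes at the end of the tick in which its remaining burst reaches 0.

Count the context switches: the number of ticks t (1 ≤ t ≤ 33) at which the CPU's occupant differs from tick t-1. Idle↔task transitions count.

context switches = 13

t=0: L0/L1/L2 = AG/-/- → run A
t=1: L0/L1/L2 = AGBE/-/- → run A
t=2: L0/L1/L2 = GBE/A/- → run G
t=3: L0/L1/L2 = GBE/A/- → run G
t=4: L0/L1/L2 = BECDF/A/- → run B
t=5: L0/L1/L2 = BECDF/A/- → run B
t=6: L0/L1/L2 = ECDF/AB/- → run E
t=7: L0/L1/L2 = ECDF/AB/- → run E
t=8: L0/L1/L2 = CDF/AB/- → run C
t=9: L0/L1/L2 = CDF/AB/- → run C
t=10: L0/L1/L2 = DF/ABC/- → run D
t=11: L0/L1/L2 = DF/ABC/- → run D
t=12: L0/L1/L2 = F/ABC/- → run F
t=13: L0/L1/L2 = F/ABC/- → run F
t=14: L0/L1/L2 = -/ABCF/- → run A
t=15: L0/L1/L2 = -/ABCF/- → run A
t=16: L0/L1/L2 = -/ABCF/- → run A
t=17: L0/L1/L2 = -/ABCF/- → run A
t=18: L0/L1/L2 = -/BCF/A → run B
t=19: L0/L1/L2 = -/BCF/A → run B
t=20: L0/L1/L2 = -/CF/A → run C
t=21: L0/L1/L2 = -/CF/A → run C
t=22: L0/L1/L2 = -/CF/A → run C
t=23: L0/L1/L2 = -/CF/A → run C
t=24: L0/L1/L2 = -/F/AC → run F
t=25: L0/L1/L2 = -/F/AC → run F
t=26: L0/L1/L2 = -/F/AC → run F
t=27: L0/L1/L2 = -/-/AC → run A
t=28: L0/L1/L2 = -/-/AC → run A
t=29: L0/L1/L2 = -/-/C → run C
t=30: (idle)
t=31: (idle)
t=32: (idle)
t=33: (idle)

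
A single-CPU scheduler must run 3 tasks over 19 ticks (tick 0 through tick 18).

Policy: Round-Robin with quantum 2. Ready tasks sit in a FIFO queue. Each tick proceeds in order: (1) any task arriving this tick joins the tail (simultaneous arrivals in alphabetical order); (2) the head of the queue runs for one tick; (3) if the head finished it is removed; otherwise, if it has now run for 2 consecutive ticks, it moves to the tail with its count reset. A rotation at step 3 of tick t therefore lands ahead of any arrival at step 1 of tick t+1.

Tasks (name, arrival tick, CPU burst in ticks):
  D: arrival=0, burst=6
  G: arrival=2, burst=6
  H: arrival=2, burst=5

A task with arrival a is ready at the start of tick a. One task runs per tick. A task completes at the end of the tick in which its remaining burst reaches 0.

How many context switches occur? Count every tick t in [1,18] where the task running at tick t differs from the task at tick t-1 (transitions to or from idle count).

context switches = 8

t=0: queue=[D] q_used=0 → run D
t=1: queue=[D] q_used=1 → run D
t=2: queue=[D,G,H] q_used=0 → run D
t=3: queue=[D,G,H] q_used=1 → run D
t=4: queue=[G,H,D] q_used=0 → run G
t=5: queue=[G,H,D] q_used=1 → run G
t=6: queue=[H,D,G] q_used=0 → run H
t=7: queue=[H,D,G] q_used=1 → run H
t=8: queue=[D,G,H] q_used=0 → run D
t=9: queue=[D,G,H] q_used=1 → run D
t=10: queue=[G,H] q_used=0 → run G
t=11: queue=[G,H] q_used=1 → run G
t=12: queue=[H,G] q_used=0 → run H
t=13: queue=[H,G] q_used=1 → run H
t=14: queue=[G,H] q_used=0 → run G
t=15: queue=[G,H] q_used=1 → run G
t=16: queue=[H] q_used=0 → run H
t=17: (idle)
t=18: (idle)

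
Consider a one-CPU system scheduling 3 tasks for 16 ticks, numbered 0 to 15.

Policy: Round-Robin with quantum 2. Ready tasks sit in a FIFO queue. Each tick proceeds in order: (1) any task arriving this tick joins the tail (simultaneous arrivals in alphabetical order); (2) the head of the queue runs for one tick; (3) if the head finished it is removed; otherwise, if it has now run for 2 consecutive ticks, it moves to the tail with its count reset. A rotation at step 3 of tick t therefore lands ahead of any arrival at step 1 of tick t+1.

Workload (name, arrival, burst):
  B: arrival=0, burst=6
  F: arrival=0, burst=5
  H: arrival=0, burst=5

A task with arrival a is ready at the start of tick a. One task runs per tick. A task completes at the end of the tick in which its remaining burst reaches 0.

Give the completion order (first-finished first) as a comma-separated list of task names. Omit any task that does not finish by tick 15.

completion order = B, F, H

t=0: queue=[B,F,H] q_used=0 → run B
t=1: queue=[B,F,H] q_used=1 → run B
t=2: queue=[F,H,B] q_used=0 → run F
t=3: queue=[F,H,B] q_used=1 → run F
t=4: queue=[H,B,F] q_used=0 → run H
t=5: queue=[H,B,F] q_used=1 → run H
t=6: queue=[B,F,H] q_used=0 → run B
t=7: queue=[B,F,H] q_used=1 → run B
t=8: queue=[F,H,B] q_used=0 → run F
t=9: queue=[F,H,B] q_used=1 → run F
t=10: queue=[H,B,F] q_used=0 → run H
t=11: queue=[H,B,F] q_used=1 → run H
t=12: queue=[B,F,H] q_used=0 → run B
t=13: queue=[B,F,H] q_used=1 → run B
t=14: queue=[F,H] q_used=0 → run F
t=15: queue=[H] q_used=0 → run H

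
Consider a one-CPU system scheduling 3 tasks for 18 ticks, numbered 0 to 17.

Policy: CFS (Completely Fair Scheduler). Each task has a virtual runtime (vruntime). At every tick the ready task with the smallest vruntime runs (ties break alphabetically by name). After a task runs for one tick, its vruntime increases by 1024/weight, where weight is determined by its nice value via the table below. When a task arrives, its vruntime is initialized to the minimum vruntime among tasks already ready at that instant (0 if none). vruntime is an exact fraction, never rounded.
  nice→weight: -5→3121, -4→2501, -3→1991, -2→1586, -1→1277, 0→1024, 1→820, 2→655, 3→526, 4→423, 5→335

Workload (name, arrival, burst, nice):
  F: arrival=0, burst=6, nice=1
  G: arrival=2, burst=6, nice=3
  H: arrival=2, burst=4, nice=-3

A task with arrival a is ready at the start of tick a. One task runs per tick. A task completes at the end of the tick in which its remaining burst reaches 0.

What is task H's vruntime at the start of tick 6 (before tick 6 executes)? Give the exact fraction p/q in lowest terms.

t=0: vr[F=0] → run F
t=1: vr[F=256/205] → run F
t=2: vr[F=512/205 G=512/205 H=512/205] → run F
t=3: vr[F=768/205 G=512/205 H=512/205] → run G
t=4: vr[F=768/205 G=239616/53915 H=512/205] → run H
t=5: vr[F=768/205 G=239616/53915 H=1229312/408155] → run H
t=6: vr[F=768/205 G=239616/53915 H=1439232/408155] → run H
t=7: vr[F=768/205 G=239616/53915 H=1649152/408155] → run F
t=8: vr[F=1024/205 G=239616/53915 H=1649152/408155] → run H
t=9: vr[F=1024/205 G=239616/53915] → run G
t=10: vr[F=1024/205 G=344576/53915] → run F
t=11: vr[F=256/41 G=344576/53915] → run F
t=12: vr[G=344576/53915] → run G
t=13: vr[G=449536/53915] → run G
t=14: vr[G=554496/53915] → run G
t=15: vr[G=659456/53915] → run G
t=16: (idle)
t=17: (idle)

vruntime(H, start of tick 6) = 1439232/408155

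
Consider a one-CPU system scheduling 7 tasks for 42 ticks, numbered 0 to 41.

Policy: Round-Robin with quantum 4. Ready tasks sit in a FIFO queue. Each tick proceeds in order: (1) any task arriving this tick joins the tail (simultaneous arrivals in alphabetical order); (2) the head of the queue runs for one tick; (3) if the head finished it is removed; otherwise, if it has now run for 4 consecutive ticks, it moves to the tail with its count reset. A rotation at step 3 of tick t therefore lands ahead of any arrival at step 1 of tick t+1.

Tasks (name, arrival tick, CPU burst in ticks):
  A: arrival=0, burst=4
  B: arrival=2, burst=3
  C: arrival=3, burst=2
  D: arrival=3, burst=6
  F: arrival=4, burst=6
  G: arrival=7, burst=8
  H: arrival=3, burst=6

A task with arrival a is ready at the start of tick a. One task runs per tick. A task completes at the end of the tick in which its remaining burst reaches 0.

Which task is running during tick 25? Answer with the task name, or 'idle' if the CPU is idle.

t=0: queue=[A] q_used=0 → run A
t=1: queue=[A] q_used=1 → run A
t=2: queue=[A,B] q_used=2 → run A
t=3: queue=[A,B,C,D,H] q_used=3 → run A
t=4: queue=[B,C,D,H,F] q_used=0 → run B
t=5: queue=[B,C,D,H,F] q_used=1 → run B
t=6: queue=[B,C,D,H,F] q_used=2 → run B
t=7: queue=[C,D,H,F,G] q_used=0 → run C
t=8: queue=[C,D,H,F,G] q_used=1 → run C
t=9: queue=[D,H,F,G] q_used=0 → run D
t=10: queue=[D,H,F,G] q_used=1 → run D
t=11: queue=[D,H,F,G] q_used=2 → run D
t=12: queue=[D,H,F,G] q_used=3 → run D
t=13: queue=[H,F,G,D] q_used=0 → run H
t=14: queue=[H,F,G,D] q_used=1 → run H
t=15: queue=[H,F,G,D] q_used=2 → run H
t=16: queue=[H,F,G,D] q_used=3 → run H
t=17: queue=[F,G,D,H] q_used=0 → run F
t=18: queue=[F,G,D,H] q_used=1 → run F
t=19: queue=[F,G,D,H] q_used=2 → run F
t=20: queue=[F,G,D,H] q_used=3 → run F
t=21: queue=[G,D,H,F] q_used=0 → run G
t=22: queue=[G,D,H,F] q_used=1 → run G
t=23: queue=[G,D,H,F] q_used=2 → run G
t=24: queue=[G,D,H,F] q_used=3 → run G
t=25: queue=[D,H,F,G] q_used=0 → run D
t=26: queue=[D,H,F,G] q_used=1 → run D
t=27: queue=[H,F,G] q_used=0 → run H
t=28: queue=[H,F,G] q_used=1 → run H
t=29: queue=[F,G] q_used=0 → run F
t=30: queue=[F,G] q_used=1 → run F
t=31: queue=[G] q_used=0 → run G
t=32: queue=[G] q_used=1 → run G
t=33: queue=[G] q_used=2 → run G
t=34: queue=[G] q_used=3 → run G
t=35: (idle)
t=36: (idle)
t=37: (idle)
t=38: (idle)
t=39: (idle)
t=40: (idle)
t=41: (idle)

running at tick 25 = D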